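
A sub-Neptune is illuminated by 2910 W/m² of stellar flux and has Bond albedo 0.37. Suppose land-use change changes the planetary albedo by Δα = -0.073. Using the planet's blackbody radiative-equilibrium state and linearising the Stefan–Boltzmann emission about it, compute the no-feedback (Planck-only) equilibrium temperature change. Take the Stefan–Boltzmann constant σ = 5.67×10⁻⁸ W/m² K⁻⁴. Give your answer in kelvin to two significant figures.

Unperturbed T_e = [2910·(1−0.37)/(4σ)]^¼ = 299.8 K.
ΔF = −(S/4)Δα = −(2910/4)×(-0.073) = 53.11 W/m².
The Planck feedback parameter is 4σT_e³ = 6.114 W/m²/K.
So ΔT₀ = 53.11/6.114 = 8.69 K.

8.7 K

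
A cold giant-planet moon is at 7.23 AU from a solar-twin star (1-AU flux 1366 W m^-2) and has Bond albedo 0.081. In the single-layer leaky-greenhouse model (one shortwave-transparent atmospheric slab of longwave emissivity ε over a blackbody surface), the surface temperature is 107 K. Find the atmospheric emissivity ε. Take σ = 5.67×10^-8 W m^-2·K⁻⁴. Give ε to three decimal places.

0.384

By the inverse-square law, S = 1366/7.23² = 26.13 W m^-2.
Effective temperature: T_e = [S(1−α)/(4σ)]^(1/4) = 101.4 K.
Inverting T_s⁴ = 2T_e⁴/(2−ε): (T_e/T_s)⁴ = 0.8078, so ε = 2(1 − 0.8078) = 0.3844.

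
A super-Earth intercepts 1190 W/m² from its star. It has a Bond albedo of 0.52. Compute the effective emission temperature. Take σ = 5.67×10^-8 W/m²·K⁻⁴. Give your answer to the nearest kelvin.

Averaging over the sphere, the absorbed flux is S(1−α)/4 = 142.8 W/m².
In equilibrium σT⁴ equals this, so T = 224.0 K.

224 K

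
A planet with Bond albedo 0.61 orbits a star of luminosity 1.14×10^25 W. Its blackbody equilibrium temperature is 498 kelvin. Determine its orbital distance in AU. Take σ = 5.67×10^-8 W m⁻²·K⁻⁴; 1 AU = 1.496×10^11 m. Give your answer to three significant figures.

0.0337 AU

Required flux: S = 4σT⁴/(1−α) = 35770 W m⁻².
Then d = [L/(4πS)]^(1/2) = 5.036×10^9 m, i.e. 0.03366 AU.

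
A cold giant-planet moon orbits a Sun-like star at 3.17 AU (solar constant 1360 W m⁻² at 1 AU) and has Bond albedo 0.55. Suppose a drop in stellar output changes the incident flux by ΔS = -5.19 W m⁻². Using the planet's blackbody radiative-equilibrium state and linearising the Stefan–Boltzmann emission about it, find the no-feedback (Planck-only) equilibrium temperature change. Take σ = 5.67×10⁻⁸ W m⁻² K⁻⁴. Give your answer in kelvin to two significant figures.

-1.2 K

By the inverse-square law, S = 1360/3.17² = 135.3 W m⁻².
The baseline emission temperature is T_e = 128.0 K.
ΔF = Δ[S(1−α)]/4 = (1−0.55)·-5.19/4 = -0.5839 W m⁻².
The Planck feedback parameter is 4σT_e³ = 0.4758 W m⁻²/K.
So ΔT₀ = -0.5839/0.4758 = -1.23 K.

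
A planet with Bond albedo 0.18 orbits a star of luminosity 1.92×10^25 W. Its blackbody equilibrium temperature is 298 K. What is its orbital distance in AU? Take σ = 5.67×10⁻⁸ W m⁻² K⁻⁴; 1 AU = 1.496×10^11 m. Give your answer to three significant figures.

The flux needed for this T is 4σT⁴/(1−0.18) = 2181 W m⁻².
S = L/(4πd²) → d = √(L/4πS) = √(1.92×10^25/(4π·2181)) = 2.647×10^10 m = 0.1769 AU.

0.177 AU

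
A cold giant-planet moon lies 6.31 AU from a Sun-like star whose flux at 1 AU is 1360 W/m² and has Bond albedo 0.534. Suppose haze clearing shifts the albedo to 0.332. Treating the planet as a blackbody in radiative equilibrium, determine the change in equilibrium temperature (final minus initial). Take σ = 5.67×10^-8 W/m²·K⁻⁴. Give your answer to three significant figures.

By the inverse-square law, S = 1360/6.31² = 34.16 W/m².
Initial: T₁ = [S(1−0.534)/(4σ)]^(1/4) = 91.53 K.
Final:   T₂ = [S(1−0.332)/(4σ)]^(1/4) = 100.2 K.
ΔT = T₂ − T₁ = 8.622 K.

8.62 kelvin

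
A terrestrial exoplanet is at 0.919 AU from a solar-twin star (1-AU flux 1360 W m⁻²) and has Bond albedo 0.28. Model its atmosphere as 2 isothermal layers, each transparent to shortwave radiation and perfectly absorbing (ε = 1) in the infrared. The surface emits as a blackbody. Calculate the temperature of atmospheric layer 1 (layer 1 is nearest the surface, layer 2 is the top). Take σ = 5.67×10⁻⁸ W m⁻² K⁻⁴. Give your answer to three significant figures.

318 kelvin

Irradiance scales as 1/d², so S = 1360 W m⁻² × (1/0.919)² = 1610 W m⁻².
OLR = S(1−α)/4 = 289.9 W m⁻²; the top layer radiates at T_e = 267.4 K.
The net upward flux σT_e⁴ is constant between every pair of levels, so T_k⁴ = (N+1−k)T_e⁴.
T_1 = (2)^(1/4)·267.4 = 318.0 K.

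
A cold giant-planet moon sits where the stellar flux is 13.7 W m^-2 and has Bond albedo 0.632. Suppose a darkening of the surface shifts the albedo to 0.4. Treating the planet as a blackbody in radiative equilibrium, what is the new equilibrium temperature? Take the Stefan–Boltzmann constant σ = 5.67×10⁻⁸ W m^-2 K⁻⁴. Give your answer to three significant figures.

New equilibrium: T₂ = [(1−0.4)·13.70/(4σ)]^(1/4) = 77.59 K.

77.6 kelvin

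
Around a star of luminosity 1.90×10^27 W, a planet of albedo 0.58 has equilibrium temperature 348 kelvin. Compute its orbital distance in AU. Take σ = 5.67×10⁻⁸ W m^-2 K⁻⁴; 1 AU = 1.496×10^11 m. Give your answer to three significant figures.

Required flux: S = 4σT⁴/(1−α) = 7920 W m^-2.
S = L/(4πd²) → d = √(L/4πS) = √(1.90×10^27/(4π·7920)) = 1.382×10^11 m = 0.9236 AU.

0.924 AU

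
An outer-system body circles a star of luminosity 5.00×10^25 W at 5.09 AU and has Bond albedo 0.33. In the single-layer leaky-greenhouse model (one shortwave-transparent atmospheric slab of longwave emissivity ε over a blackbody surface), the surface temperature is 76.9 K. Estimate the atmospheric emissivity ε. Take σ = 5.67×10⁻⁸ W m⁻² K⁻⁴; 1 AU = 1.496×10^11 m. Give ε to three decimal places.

Orbital distance: d = 5.09 AU = 7.615×10^11 m.
S = L/(4πd²) = 6.862 W m⁻².
First, T_e = [6.862·(1−0.33)/(4σ)]^(1/4) = 67.10 K.
Since (2−ε)/2 = (T_e/T_s)⁴ = 0.5797, ε = 0.8406.

0.841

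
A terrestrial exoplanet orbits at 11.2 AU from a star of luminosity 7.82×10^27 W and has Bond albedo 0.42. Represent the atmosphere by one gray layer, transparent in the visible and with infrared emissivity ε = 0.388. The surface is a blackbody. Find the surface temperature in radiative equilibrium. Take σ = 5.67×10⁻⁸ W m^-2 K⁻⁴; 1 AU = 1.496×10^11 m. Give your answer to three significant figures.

163 kelvin

d = 11.2 × 1.496×10^11 m = 1.676×10^12 m.
Spreading L over a sphere of radius d: S = 7.82×10^27/(4π·1.68×10^12²) = 221.7 W m^-2.
At the top of the atmosphere, σT_e⁴ = S(1−α)/4 = 32.14 W m^-2, giving T_e = 154.3 K.
For a single slab of emissivity ε, T_s⁴ = 2T_e⁴/(2−ε); thus T_s = 154.3·(1.241)^(1/4) = 162.8 K.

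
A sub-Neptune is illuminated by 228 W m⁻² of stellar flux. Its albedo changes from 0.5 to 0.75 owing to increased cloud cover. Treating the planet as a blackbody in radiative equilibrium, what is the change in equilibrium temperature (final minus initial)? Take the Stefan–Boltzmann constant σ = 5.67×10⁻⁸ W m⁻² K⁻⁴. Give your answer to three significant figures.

-23.8 K

Initial: T₁ = [S(1−0.5)/(4σ)]^(1/4) = 149.7 K.
Final:   T₂ = [S(1−0.75)/(4σ)]^(1/4) = 125.9 K.
ΔT = T₂ − T₁ = -23.82 K.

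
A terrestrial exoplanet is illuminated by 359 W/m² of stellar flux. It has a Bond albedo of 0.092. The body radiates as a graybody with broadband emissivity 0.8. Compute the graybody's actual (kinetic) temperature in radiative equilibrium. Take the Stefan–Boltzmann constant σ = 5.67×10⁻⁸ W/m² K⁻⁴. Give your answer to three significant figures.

206 kelvin

Averaging over the sphere, the absorbed flux is S(1−α)/4 = 81.49 W/m².
Radiative balance εσT⁴ = 81.49 gives T = [81.49/(0.8·σ)]^(1/4) = 205.9 K.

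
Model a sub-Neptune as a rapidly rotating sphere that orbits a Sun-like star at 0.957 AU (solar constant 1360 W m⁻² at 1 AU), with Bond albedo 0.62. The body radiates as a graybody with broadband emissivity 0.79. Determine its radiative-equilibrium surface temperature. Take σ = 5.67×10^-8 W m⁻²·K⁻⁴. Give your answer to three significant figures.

237 K

By the inverse-square law, S = 1360/0.957² = 1485 W m⁻².
Absorbed flux (global mean): S(1−α)/4 = 1485·0.38/4 = 141.1 W m⁻².
Equating to εσT⁴ with ε = 0.79: T = (141.1/0.79σ)^(1/4) = 236.9 K.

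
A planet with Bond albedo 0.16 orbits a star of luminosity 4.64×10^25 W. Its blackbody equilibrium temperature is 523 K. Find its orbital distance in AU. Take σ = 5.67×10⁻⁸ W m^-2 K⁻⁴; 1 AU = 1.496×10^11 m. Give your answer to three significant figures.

Required flux: S = 4σT⁴/(1−α) = 20200 W m^-2.
Then d = [L/(4πS)]^(1/2) = 1.352×10^10 m, i.e. 0.09037 AU.

0.0904 AU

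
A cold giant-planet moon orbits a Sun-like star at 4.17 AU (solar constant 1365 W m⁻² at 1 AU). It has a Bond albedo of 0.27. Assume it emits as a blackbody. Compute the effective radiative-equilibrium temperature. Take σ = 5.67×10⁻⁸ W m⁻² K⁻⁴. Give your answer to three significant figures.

126 kelvin

Irradiance scales as 1/d², so S = 1365 W m⁻² × (1/4.17)² = 78.50 W m⁻².
Absorbed flux (global mean): S(1−α)/4 = 78.50·0.73/4 = 14.33 W m⁻².
Balancing against σT⁴: T = (14.33/5.67×10⁻⁸)^(1/4) = 126.1 K.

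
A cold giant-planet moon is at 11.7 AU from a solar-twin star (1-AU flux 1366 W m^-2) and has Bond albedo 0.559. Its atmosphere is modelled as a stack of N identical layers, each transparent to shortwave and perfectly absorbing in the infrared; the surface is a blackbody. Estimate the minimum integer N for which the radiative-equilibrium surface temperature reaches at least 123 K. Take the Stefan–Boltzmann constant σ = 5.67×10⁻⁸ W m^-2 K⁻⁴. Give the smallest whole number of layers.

11

Flux at the orbit: S = 1366/(11.7)² = 9.979 W m^-2.
OLR = S(1−α)/4 = 1.100 W m^-2; the top layer radiates at T_e = 66.37 K.
Need (N+1)T_e⁴ ≥ T_s⁴, i.e. N+1 ≥ (123/66.37)⁴ = 11.796.
The minimum whole number is N = 11.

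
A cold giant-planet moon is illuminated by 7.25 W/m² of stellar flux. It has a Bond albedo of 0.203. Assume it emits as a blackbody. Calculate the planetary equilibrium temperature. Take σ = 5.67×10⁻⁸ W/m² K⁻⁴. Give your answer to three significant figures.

Averaging over the sphere, the absorbed flux is S(1−α)/4 = 1.445 W/m².
Set σT⁴ = 1.445 → T = (1.445/σ)^(1/4) = 71.05 K.

71.0 K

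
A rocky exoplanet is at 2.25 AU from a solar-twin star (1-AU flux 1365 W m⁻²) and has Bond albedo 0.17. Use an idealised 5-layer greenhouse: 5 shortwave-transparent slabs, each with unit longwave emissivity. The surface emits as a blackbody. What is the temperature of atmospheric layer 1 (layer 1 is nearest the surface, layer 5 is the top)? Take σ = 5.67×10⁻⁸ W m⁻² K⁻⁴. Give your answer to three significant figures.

265 K

By the inverse-square law, S = 1365/2.25² = 269.6 W m⁻².
Top-of-atmosphere balance: σT_e⁴ = S(1−α)/4 = 55.95 W m⁻² → T_e = 177.2 K.
In the N-layer model, layer k (counted from the surface) has T_k = (N+1−k)^(1/4)·T_e.
T_1 = (5)^(1/4)·177.2 = 265.0 K.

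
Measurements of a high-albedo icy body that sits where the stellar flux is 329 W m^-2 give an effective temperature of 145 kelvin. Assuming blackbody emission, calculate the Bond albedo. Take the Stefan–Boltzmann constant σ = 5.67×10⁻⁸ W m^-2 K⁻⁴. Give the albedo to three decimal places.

0.695

Energy balance: S(1−α)/4 = σT⁴, so 1−α = 4σT⁴/S.
4σT⁴ = 4·5.67×10⁻⁸·(145)⁴ = 100.3 W m^-2.
Hence α = 1 − 100.3/329.0 = 0.6953.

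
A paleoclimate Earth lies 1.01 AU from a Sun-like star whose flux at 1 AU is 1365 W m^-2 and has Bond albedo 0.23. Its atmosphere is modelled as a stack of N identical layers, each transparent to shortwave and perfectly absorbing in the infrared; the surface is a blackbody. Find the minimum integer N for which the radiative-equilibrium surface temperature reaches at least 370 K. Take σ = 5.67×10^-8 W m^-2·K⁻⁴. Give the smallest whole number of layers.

Irradiance scales as 1/d², so S = 1365 W m^-2 × (1/1.01)² = 1338 W m^-2.
The effective emission temperature is T_e = [S(1−α)/(4σ)]^¼ = 259.6 K.
T_s = (N+1)^(1/4)·T_e ≥ 370 K requires N+1 ≥ (T_s/T_e)⁴ = (370/259.6)⁴ = 4.125.
The minimum whole number is N = 4.

4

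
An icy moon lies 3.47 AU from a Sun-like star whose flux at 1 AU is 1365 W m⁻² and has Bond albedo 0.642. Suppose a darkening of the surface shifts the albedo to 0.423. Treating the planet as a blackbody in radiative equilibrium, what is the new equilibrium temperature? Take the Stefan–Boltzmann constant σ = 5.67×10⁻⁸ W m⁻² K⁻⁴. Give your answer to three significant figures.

130 K

By the inverse-square law, S = 1365/3.47² = 113.4 W m⁻².
With the new albedo, S(1−α₂)/4 = 16.35 W m⁻², so T₂ = 130.3 K.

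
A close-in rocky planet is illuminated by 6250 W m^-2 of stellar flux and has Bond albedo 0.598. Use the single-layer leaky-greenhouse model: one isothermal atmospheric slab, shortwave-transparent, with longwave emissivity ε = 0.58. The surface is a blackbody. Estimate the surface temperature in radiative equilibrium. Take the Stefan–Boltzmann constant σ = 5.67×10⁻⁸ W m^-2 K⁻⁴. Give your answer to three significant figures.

At the top of the atmosphere, σT_e⁴ = S(1−α)/4 = 628.1 W m^-2, giving T_e = 324.4 K.
For a single slab of emissivity ε, T_s⁴ = 2T_e⁴/(2−ε); thus T_s = 324.4·(1.408)^(1/4) = 353.4 K.

353 kelvin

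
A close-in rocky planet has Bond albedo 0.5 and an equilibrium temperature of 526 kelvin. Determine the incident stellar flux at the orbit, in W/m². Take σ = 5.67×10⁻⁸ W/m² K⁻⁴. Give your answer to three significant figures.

34700 W/m²

Invert the energy balance for S: S = 4σT⁴/(1−α).
σT⁴ = 5.67×10⁻⁸·(526)⁴ = 4340 W/m².
S = 4·4340/0.5 = 34720 W/m².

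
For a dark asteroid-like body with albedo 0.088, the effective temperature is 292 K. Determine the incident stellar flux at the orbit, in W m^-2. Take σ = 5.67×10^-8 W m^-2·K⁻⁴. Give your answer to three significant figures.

1810 W m^-2

Invert the energy balance for S: S = 4σT⁴/(1−α).
The emitted flux is σT⁴ = 412.2 W m^-2.
S = 4·412.2/0.912 = 1808 W m^-2.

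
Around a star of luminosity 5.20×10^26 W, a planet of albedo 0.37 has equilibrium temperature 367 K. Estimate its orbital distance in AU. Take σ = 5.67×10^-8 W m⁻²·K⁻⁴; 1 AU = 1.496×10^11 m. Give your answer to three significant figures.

Energy balance gives S = 4σT⁴/(1−α) = 6531 W m⁻².
Then d = [L/(4πS)]^(1/2) = 7.960×10^10 m, i.e. 0.5321 AU.

0.532 AU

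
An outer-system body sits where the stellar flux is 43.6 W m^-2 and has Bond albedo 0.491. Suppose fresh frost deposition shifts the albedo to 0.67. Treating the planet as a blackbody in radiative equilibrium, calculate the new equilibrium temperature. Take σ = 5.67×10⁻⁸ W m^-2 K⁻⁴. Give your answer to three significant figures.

89.2 K

With the new albedo, S(1−α₂)/4 = 3.597 W m^-2, so T₂ = 89.25 K.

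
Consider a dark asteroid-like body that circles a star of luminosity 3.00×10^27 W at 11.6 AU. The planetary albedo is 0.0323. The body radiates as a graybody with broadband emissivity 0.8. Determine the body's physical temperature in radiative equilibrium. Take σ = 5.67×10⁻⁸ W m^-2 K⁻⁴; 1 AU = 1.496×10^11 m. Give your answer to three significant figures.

Orbital distance: d = 11.6 AU = 1.735×10^12 m.
Spreading L over a sphere of radius d: S = 3.00×10^27/(4π·1.74×10^12²) = 79.27 W m^-2.
Absorbed flux (global mean): S(1−α)/4 = 79.27·0.968/4 = 19.18 W m^-2.
Equating to εσT⁴ with ε = 0.8: T = (19.18/0.8σ)^(1/4) = 143.4 K.

143 K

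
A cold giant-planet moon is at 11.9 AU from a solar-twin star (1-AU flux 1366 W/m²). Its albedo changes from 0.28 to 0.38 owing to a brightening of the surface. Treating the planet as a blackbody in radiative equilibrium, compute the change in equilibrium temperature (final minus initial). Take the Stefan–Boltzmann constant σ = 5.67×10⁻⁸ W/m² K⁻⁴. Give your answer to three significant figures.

Flux at the orbit: S = 1366/(11.9)² = 9.646 W/m².
Initial: T₁ = [S(1−0.28)/(4σ)]^(1/4) = 74.39 K.
With α = 0.38, T₂ = 71.66 K.
ΔT = T₂ − T₁ = -2.730 K.

-2.73 K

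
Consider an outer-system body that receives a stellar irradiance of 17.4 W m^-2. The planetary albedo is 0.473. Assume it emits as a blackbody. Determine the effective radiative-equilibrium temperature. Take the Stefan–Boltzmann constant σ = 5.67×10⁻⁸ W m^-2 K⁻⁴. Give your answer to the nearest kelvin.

Absorbed flux (global mean): S(1−α)/4 = 17.40·0.527/4 = 2.292 W m^-2.
Set σT⁴ = 2.292 → T = (2.292/σ)^(1/4) = 79.74 K.

80 K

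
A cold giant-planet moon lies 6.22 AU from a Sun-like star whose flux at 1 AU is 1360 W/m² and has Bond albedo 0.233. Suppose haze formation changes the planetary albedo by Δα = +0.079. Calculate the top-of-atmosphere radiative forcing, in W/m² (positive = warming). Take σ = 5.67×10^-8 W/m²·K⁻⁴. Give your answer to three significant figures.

By the inverse-square law, S = 1360/6.22² = 35.15 W/m².
ΔF = −(S/4)Δα = −(35.15/4)×(+0.079) = -0.6943 W/m².

-0.694 W/m²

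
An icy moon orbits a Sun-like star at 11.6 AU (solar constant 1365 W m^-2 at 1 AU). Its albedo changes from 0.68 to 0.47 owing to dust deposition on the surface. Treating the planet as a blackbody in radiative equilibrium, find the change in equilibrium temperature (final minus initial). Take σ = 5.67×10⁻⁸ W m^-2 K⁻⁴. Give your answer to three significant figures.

8.27 K

Flux at the orbit: S = 1365/(11.6)² = 10.14 W m^-2.
Initial: T₁ = [S(1−0.68)/(4σ)]^(1/4) = 61.51 K.
After:  T₂ = [10.14·0.53/(4σ)]^(1/4) = 69.78 K.
Change: 69.78 − 61.51 = 8.269 K.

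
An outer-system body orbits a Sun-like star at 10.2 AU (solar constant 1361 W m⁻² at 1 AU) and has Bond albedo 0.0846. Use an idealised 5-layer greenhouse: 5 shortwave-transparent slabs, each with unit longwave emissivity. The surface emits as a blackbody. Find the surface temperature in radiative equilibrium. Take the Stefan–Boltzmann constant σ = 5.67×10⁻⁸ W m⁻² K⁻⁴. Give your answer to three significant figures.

133 K

Flux at the orbit: S = 1361/(10.2)² = 13.08 W m⁻².
OLR = S(1−α)/4 = 2.994 W m⁻²; the top layer radiates at T_e = 85.24 K.
Layer-by-layer balance gives σT_s⁴ = (N+1)σT_e⁴, so T_s = 6^¼·85.24 = 133.4 K.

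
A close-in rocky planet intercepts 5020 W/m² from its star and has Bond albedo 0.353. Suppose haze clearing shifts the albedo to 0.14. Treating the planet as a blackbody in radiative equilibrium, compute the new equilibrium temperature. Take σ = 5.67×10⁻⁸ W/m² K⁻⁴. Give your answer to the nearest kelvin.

New equilibrium: T₂ = [(1−0.14)·5020/(4σ)]^(1/4) = 371.4 K.

371 K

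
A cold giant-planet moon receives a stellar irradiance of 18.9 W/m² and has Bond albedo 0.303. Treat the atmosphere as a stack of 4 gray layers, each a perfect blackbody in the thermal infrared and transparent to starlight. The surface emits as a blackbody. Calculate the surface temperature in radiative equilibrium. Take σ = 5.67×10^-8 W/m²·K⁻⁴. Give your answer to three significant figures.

OLR = S(1−α)/4 = 3.293 W/m²; the top layer radiates at T_e = 87.30 K.
For an N-layer opaque stack, T_s⁴ = (N+1)T_e⁴, hence T_s = (5)^(1/4)×87.30 K = 130.5 K.

131 K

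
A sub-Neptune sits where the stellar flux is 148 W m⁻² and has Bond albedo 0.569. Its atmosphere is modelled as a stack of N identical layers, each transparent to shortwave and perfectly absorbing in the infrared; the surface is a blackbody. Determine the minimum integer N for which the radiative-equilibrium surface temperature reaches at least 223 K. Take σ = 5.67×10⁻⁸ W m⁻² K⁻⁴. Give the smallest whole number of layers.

OLR = S(1−α)/4 = 15.95 W m⁻²; the top layer radiates at T_e = 129.5 K.
T_s = (N+1)^(1/4)·T_e ≥ 223 K requires N+1 ≥ (T_s/T_e)⁴ = (223/129.5)⁴ = 8.793.
The minimum whole number is N = 8.

8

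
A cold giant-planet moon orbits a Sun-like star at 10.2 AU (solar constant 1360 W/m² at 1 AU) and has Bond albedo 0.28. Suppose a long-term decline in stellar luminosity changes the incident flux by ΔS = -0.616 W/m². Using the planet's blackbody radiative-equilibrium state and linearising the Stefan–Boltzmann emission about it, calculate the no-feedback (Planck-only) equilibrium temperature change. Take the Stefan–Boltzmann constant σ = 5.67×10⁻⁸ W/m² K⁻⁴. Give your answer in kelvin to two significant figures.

-0.95 K

Irradiance scales as 1/d², so S = 1360 W/m² × (1/10.2)² = 13.07 W/m².
Reference equilibrium: T_e = [S(1−α)/(4σ)]^(1/4) = 80.26 K.
TOA radiative forcing: ΔF = (1−α)ΔS/4 = 0.72·(-0.616)/4 = -0.1109 W/m².
Linearising σT⁴ gives d(σT⁴)/dT = 4σT_e³ = 0.1173 W/m² per K.
ΔT₀ = ΔF/λ_P = -0.1109/0.1173 = -0.946 K.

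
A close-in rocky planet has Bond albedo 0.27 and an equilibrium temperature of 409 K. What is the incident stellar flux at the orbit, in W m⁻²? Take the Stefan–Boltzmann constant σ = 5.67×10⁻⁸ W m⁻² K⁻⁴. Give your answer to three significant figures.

8690 W m⁻²

From S(1−α)/4 = σT⁴: S = 4σT⁴/(1−α).
σT⁴ = 5.67×10⁻⁸·(409)⁴ = 1587 W m⁻².
S = 4·1587/0.73 = 8694 W m⁻².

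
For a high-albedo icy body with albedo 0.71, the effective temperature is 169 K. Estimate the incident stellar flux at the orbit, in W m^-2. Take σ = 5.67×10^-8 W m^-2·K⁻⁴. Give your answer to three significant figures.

From S(1−α)/4 = σT⁴: S = 4σT⁴/(1−α).
σT⁴ = 5.67×10⁻⁸·(169)⁴ = 46.25 W m^-2.
So S = 4×46.25/(1−0.71) = 638.0 W m^-2.

638 W m^-2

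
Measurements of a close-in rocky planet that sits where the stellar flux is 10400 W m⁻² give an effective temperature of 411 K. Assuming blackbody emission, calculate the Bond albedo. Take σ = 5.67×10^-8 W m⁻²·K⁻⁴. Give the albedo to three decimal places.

From σT⁴ = S(1−α)/4 we invert for α: 1−α = 4σT⁴/S.
σT⁴ = 1618 W m⁻², so 4σT⁴ = 6472 W m⁻².
1−α = 6472/10400 = 0.6223, so α = 0.3777.

0.378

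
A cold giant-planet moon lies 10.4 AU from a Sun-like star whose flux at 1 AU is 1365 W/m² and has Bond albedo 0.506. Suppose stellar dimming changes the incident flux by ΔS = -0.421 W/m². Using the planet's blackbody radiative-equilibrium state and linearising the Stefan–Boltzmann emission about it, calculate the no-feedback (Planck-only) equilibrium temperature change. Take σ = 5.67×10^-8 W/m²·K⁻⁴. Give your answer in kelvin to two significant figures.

-0.60 K

By the inverse-square law, S = 1365/10.4² = 12.62 W/m².
Reference equilibrium: T_e = [S(1−α)/(4σ)]^(1/4) = 72.41 K.
ΔF = Δ[S(1−α)]/4 = (1−0.506)·-0.421/4 = -0.05199 W/m².
Planck response: λ_P = 4σT_e³ = 4·5.67×10⁻⁸·(72.41)³ = 0.08610 W/m²/K.
Hence the no-feedback warming is ΔF/(4σT_e³) = -0.604 K.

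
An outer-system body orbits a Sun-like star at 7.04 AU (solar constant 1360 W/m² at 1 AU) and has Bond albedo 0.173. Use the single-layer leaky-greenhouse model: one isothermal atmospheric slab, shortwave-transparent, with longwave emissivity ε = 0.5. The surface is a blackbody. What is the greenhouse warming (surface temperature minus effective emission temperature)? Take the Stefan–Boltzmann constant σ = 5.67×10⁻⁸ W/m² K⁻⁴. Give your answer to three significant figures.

Irradiance scales as 1/d², so S = 1360 W/m² × (1/7.04)² = 27.44 W/m².
The planet radiates to space at T_e = [S(1−α)/(4σ)]^(1/4) = 100.0 K.
The surface balance (absorbed SW + ε·downward IR = σT_s⁴) with T_a⁴ = T_s⁴/2 reduces to T_s = T_e·[2/(2−ε)]^¼ = 107.5 K.
The atmosphere warms the surface by 7.458 K.

7.46 kelvin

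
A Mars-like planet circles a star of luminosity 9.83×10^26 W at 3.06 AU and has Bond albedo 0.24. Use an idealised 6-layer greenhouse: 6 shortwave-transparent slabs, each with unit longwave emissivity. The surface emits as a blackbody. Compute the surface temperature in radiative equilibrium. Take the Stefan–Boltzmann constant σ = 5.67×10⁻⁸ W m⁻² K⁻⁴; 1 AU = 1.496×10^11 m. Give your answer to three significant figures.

Orbital distance: d = 3.06 AU = 4.578×10^11 m.
Flux at the orbit: S = L/(4πd²) = 9.83×10^26/(4π·(4.58×10^11)²) = 373.3 W m⁻².
The effective emission temperature is T_e = [S(1−α)/(4σ)]^¼ = 188.1 K.
Layer-by-layer balance gives σT_s⁴ = (N+1)σT_e⁴, so T_s = 7^¼·188.1 = 305.9 K.

306 K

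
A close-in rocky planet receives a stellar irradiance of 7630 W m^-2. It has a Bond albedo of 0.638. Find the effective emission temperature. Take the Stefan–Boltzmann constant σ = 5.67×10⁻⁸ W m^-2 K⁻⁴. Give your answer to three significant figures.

Absorbed flux (global mean): S(1−α)/4 = 7630·0.362/4 = 690.5 W m^-2.
Set σT⁴ = 690.5 → T = (690.5/σ)^(1/4) = 332.2 K.

332 K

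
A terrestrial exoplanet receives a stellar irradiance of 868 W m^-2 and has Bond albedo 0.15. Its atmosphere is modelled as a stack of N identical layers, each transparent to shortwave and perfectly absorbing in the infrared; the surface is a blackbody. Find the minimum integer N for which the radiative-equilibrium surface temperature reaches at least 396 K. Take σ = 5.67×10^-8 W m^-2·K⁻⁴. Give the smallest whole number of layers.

7

Top-of-atmosphere balance: σT_e⁴ = S(1−α)/4 = 184.4 W m^-2 → T_e = 238.8 K.
Need (N+1)T_e⁴ ≥ T_s⁴, i.e. N+1 ≥ (396/238.8)⁴ = 7.559.
The minimum whole number is N = 7.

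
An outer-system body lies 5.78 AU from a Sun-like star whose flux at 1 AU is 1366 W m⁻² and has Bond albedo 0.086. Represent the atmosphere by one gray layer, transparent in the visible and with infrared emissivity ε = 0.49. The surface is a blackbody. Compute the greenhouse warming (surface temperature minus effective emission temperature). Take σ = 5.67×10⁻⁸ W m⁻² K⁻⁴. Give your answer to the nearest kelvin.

Irradiance scales as 1/d², so S = 1366 W m⁻² × (1/5.78)² = 40.89 W m⁻².
At the top of the atmosphere, σT_e⁴ = S(1−α)/4 = 9.343 W m⁻², giving T_e = 113.3 K.
For a single slab of emissivity ε, T_s⁴ = 2T_e⁴/(2−ε); thus T_s = 113.3·(1.325)^(1/4) = 121.5 K.
T_s − T_e = 121.5 − 113.3 = 8.247 K.

8 kelvin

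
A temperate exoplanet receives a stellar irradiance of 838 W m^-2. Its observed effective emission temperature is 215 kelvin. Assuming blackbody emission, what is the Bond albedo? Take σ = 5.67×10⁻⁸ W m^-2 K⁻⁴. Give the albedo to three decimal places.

Energy balance: S(1−α)/4 = σT⁴, so 1−α = 4σT⁴/S.
4σT⁴ = 4·5.67×10⁻⁸·(215)⁴ = 484.6 W m^-2.
1−α = 484.6/838.0 = 0.5783, so α = 0.4217.

0.422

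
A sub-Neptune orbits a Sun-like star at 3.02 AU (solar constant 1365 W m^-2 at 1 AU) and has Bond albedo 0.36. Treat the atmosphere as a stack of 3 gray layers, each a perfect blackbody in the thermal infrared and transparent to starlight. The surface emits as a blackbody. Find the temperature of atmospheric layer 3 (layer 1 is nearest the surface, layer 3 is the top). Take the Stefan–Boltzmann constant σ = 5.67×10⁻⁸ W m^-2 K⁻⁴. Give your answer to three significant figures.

Irradiance scales as 1/d², so S = 1365 W m^-2 × (1/3.02)² = 149.7 W m^-2.
Top-of-atmosphere balance: σT_e⁴ = S(1−α)/4 = 23.95 W m^-2 → T_e = 143.4 K.
The net upward flux σT_e⁴ is constant between every pair of levels, so T_k⁴ = (N+1−k)T_e⁴.
With k = 3: T_3 = (3+1−3)^¼·143.4 K = 143.4 K.

143 K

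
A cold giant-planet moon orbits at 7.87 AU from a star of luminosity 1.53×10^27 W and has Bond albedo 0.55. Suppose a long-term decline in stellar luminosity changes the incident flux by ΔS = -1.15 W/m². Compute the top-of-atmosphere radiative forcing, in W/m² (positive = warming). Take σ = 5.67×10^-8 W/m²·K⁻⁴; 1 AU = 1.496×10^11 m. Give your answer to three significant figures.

-0.129 W/m²

d = 7.87 × 1.496×10^11 m = 1.177×10^12 m.
S = L/(4πd²) = 87.84 W/m².
TOA radiative forcing: ΔF = (1−α)ΔS/4 = 0.45·(-1.15)/4 = -0.1294 W/m².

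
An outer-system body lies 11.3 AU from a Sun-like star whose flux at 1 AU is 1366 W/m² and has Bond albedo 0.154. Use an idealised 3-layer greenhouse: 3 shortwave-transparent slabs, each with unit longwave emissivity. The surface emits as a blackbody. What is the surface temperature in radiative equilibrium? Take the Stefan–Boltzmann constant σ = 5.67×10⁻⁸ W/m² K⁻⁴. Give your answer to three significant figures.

Irradiance scales as 1/d², so S = 1366 W/m² × (1/11.3)² = 10.70 W/m².
OLR = S(1−α)/4 = 2.263 W/m²; the top layer radiates at T_e = 79.48 K.
With N = 3 opaque layers, T_s = (N+1)^(1/4)·T_e = 4^(1/4)·79.48 = 112.4 K.

112 K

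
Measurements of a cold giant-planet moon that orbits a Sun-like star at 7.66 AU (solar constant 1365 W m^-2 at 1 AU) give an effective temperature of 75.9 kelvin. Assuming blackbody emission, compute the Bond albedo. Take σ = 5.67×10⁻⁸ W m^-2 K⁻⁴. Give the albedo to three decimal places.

0.676

Irradiance scales as 1/d², so S = 1365 W m^-2 × (1/7.66)² = 23.26 W m^-2.
From σT⁴ = S(1−α)/4 we invert for α: 1−α = 4σT⁴/S.
σT⁴ = 1.882 W m^-2, so 4σT⁴ = 7.527 W m^-2.
Hence α = 1 − 7.527/23.26 = 0.6765.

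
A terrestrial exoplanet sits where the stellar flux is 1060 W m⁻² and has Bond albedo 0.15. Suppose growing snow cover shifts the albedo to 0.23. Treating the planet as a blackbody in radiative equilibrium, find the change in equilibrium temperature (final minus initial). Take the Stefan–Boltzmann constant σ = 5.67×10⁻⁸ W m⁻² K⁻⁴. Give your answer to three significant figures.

-6.13 K

Before: T₁ = [1060·0.85/(4σ)]^(1/4) = 251.1 K.
Final:   T₂ = [S(1−0.23)/(4σ)]^(1/4) = 244.9 K.
Change: 244.9 − 251.1 = -6.128 K.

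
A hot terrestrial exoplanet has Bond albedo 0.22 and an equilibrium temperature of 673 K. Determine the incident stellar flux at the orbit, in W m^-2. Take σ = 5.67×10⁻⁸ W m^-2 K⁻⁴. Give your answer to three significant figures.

59600 W m^-2

Invert the energy balance for S: S = 4σT⁴/(1−α).
The emitted flux is σT⁴ = 11630 W m^-2.
So S = 4×11630/(1−0.22) = 59650 W m^-2.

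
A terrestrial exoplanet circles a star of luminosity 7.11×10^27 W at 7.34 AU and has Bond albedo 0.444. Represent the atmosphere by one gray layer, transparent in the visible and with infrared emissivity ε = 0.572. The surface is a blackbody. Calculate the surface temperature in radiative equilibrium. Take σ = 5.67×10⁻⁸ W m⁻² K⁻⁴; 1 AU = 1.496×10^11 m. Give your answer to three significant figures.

200 kelvin

d = 7.34 × 1.496×10^11 m = 1.098×10^12 m.
Spreading L over a sphere of radius d: S = 7.11×10^27/(4π·1.10×10^12²) = 469.3 W m⁻².
The planet radiates to space at T_e = [S(1−α)/(4σ)]^(1/4) = 184.2 K.
The surface balance (absorbed SW + ε·downward IR = σT_s⁴) with T_a⁴ = T_s⁴/2 reduces to T_s = T_e·[2/(2−ε)]^¼ = 200.3 K.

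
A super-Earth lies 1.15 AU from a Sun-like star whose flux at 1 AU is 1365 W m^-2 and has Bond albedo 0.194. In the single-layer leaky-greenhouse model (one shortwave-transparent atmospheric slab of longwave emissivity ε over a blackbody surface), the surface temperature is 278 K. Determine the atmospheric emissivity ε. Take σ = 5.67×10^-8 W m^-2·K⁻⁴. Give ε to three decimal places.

Flux at the orbit: S = 1365/(1.15)² = 1032 W m^-2.
Effective temperature: T_e = [S(1−α)/(4σ)]^(1/4) = 246.1 K.
Since (2−ε)/2 = (T_e/T_s)⁴ = 0.6141, ε = 0.7718.

0.772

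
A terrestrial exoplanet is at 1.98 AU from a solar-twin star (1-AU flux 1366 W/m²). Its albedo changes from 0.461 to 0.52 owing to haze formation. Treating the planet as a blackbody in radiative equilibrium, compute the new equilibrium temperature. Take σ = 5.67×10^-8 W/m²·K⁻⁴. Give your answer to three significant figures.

Irradiance scales as 1/d², so S = 1366 W/m² × (1/1.98)² = 348.4 W/m².
T₂ = [S(1−α₂)/(4σ)]^(1/4) = [348.4·0.48/(4σ)]^(1/4) = 164.8 K.

165 K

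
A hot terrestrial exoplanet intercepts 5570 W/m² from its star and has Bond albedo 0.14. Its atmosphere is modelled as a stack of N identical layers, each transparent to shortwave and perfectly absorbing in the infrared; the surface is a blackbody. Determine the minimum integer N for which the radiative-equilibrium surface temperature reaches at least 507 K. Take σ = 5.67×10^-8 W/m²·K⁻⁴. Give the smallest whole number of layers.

The effective emission temperature is T_e = [S(1−α)/(4σ)]^¼ = 381.2 K.
Since T_s⁴ = (N+1)T_e⁴, we need N ≥ (T_s/T_e)⁴ − 1 = 2.128.
So N ≥ 2.128; the smallest integer is N = 3.

3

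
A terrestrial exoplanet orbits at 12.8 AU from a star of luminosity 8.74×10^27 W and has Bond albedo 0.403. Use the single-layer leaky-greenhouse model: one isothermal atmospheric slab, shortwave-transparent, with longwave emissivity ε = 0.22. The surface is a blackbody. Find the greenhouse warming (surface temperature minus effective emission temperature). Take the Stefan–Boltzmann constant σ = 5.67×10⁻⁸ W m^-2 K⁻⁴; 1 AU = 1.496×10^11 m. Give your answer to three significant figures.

d = 12.8 × 1.496×10^11 m = 1.915×10^12 m.
Flux at the orbit: S = L/(4πd²) = 8.74×10^27/(4π·(1.91×10^12)²) = 189.7 W m^-2.
At the top of the atmosphere, σT_e⁴ = S(1−α)/4 = 28.31 W m^-2, giving T_e = 149.5 K.
Surface balance with a leaky layer gives σT_s⁴ = σT_e⁴·2/(2−ε), so T_s = T_e·[2/(2−0.22)]^(1/4) = 153.9 K.
Greenhouse warming: T_s − T_e = 4.419 K.

4.42 K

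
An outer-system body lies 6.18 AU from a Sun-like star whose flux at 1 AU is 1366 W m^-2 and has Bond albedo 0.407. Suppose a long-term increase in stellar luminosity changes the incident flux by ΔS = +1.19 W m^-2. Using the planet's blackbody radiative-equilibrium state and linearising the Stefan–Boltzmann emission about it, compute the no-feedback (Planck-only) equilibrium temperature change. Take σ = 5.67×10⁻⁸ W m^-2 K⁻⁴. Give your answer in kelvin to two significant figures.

Flux at the orbit: S = 1366/(6.18)² = 35.77 W m^-2.
The baseline emission temperature is T_e = 98.34 K.
ΔF = Δ[S(1−α)]/4 = (1−0.407)·+1.19/4 = 0.1764 W m^-2.
Linearising σT⁴ gives d(σT⁴)/dT = 4σT_e³ = 0.2157 W m^-2 per K.
ΔT₀ = ΔF/λ_P = 0.1764/0.2157 = 0.818 K.

0.82 K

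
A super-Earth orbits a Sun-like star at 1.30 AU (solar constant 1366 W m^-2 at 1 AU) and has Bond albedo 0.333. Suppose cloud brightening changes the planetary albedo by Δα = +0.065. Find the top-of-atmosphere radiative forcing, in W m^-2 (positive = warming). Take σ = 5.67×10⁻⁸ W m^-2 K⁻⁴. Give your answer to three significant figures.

-13.1 W m^-2

Flux at the orbit: S = 1366/(1.30)² = 808.3 W m^-2.
The change in absorbed flux is Δ[S(1−α)/4] = −SΔα/4 = -13.13 W m^-2.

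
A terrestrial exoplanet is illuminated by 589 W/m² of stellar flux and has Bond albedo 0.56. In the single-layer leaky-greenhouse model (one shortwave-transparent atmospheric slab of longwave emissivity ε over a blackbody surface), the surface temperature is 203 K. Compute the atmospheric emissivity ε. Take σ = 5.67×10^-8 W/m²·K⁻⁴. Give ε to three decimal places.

First, T_e = [589.0·(1−0.56)/(4σ)]^(1/4) = 183.9 K.
Since (2−ε)/2 = (T_e/T_s)⁴ = 0.6729, ε = 0.6542.

0.654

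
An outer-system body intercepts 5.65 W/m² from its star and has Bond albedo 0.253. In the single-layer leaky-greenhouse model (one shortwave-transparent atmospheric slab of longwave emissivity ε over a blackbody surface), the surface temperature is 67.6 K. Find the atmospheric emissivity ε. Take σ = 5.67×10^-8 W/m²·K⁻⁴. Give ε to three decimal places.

0.218

Effective temperature: T_e = [S(1−α)/(4σ)]^(1/4) = 65.68 K.
T_s⁴ = T_e⁴·2/(2−ε) → ε = 2 − 2(T_e/T_s)⁴ = 2 − 2·(65.68/67.6)⁴ = 0.2177.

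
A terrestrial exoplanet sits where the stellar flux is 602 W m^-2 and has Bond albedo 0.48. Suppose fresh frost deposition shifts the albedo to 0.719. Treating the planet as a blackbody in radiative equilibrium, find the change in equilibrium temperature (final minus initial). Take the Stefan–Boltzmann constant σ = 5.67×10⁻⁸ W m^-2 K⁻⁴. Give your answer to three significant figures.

With α = 0.48, T₁ = 192.7 K.
Final:   T₂ = [S(1−0.719)/(4σ)]^(1/4) = 165.3 K.
Change: 165.3 − 192.7 = -27.49 K.

-27.5 K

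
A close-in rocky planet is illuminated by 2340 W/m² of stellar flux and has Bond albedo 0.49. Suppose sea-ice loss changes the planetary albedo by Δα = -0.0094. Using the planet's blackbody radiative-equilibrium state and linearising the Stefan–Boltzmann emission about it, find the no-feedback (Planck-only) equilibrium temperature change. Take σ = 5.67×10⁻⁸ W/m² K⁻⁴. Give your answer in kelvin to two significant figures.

Unperturbed T_e = [2340·(1−0.49)/(4σ)]^¼ = 269.3 K.
The change in absorbed flux is Δ[S(1−α)/4] = −SΔα/4 = 5.499 W/m².
Planck response: λ_P = 4σT_e³ = 4·5.67×10⁻⁸·(269.3)³ = 4.431 W/m²/K.
ΔT₀ = ΔF/λ_P = 5.499/4.431 = 1.24 K.

1.2 K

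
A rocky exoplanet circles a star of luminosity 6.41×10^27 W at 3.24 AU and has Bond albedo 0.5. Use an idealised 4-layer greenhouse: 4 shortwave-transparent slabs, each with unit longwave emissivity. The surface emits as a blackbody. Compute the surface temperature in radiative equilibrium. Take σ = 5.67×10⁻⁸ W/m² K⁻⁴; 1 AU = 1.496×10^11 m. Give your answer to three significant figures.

393 kelvin

d = 3.24 × 1.496×10^11 m = 4.847×10^11 m.
Flux at the orbit: S = L/(4πd²) = 6.41×10^27/(4π·(4.85×10^11)²) = 2171 W/m².
OLR = S(1−α)/4 = 271.4 W/m²; the top layer radiates at T_e = 263.0 K.
For an N-layer opaque stack, T_s⁴ = (N+1)T_e⁴, hence T_s = (5)^(1/4)×263.0 K = 393.3 K.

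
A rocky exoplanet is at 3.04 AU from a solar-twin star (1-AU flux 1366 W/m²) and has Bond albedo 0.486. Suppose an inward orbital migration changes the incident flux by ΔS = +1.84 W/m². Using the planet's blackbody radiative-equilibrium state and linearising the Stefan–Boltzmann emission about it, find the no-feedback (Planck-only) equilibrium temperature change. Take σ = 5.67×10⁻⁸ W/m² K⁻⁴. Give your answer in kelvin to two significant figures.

0.42 K

By the inverse-square law, S = 1366/3.04² = 147.8 W/m².
The baseline emission temperature is T_e = 135.3 K.
TOA radiative forcing: ΔF = (1−α)ΔS/4 = 0.514·(+1.84)/4 = 0.2364 W/m².
Linearising σT⁴ gives d(σT⁴)/dT = 4σT_e³ = 0.5616 W/m² per K.
So ΔT₀ = 0.2364/0.5616 = 0.421 K.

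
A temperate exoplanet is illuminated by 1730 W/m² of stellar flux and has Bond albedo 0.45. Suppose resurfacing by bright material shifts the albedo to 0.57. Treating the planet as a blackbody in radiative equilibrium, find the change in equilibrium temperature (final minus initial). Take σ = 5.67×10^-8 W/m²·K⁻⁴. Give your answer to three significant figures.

Initial: T₁ = [S(1−0.45)/(4σ)]^(1/4) = 254.5 K.
After:  T₂ = [1730·0.43/(4σ)]^(1/4) = 239.3 K.
Change: 239.3 − 254.5 = -15.19 K.

-15.2 kelvin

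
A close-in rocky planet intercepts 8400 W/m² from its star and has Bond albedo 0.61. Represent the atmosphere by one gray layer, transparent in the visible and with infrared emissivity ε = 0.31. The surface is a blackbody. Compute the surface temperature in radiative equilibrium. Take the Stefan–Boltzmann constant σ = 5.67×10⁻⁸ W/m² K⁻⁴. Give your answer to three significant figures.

362 kelvin

At the top of the atmosphere, σT_e⁴ = S(1−α)/4 = 819.0 W/m², giving T_e = 346.7 K.
Surface balance with a leaky layer gives σT_s⁴ = σT_e⁴·2/(2−ε), so T_s = T_e·[2/(2−0.31)]^(1/4) = 361.6 K.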